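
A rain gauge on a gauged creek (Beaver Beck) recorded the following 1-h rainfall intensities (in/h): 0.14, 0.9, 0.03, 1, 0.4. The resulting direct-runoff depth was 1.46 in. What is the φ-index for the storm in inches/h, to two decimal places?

Only the 3 blocks with intensity above φ contribute runoff: 0.9, 1, 0.4 in/h.
Σ(I−φ)·Δt = d  ⇒  (0.9+1+0.4 − 3φ)·1 = 1.46
φ = (2.300 − 1.46/1) / 3 = 0.28 in/h.

φ ≈ 0.28 in/h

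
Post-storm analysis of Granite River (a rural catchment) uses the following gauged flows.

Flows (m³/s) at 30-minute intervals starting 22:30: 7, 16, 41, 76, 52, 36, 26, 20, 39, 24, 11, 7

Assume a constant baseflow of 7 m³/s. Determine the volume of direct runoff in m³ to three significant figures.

Direct-runoff ordinates (Q − Q_b): 0.0, 9.0, 34.0, 69.0, 45.0, 29.0, 19.0, 13.0, 32.0, 17.0, 4.0, 0.0 m³/s.
ΣQ_DR = 271.0 m³/s.
With Δt = 0.5 h = 1800 s, V = ΣQ_DR · Δt = 271.0 × 1800 = 4.88 × 10^5 m³.

V ≈ 4.88 × 10^5 m³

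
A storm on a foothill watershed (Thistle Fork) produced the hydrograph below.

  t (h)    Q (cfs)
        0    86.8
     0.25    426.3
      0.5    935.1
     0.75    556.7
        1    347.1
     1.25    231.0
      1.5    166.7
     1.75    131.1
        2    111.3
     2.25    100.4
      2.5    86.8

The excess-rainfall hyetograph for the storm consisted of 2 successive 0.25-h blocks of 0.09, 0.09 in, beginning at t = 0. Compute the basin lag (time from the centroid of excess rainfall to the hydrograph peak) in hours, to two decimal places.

Centroid of excess rainfall: t_c = Σ P_i·t̄_i / ΣP_i = 0.2500 h (block centres at 0.125, 0.375 h).
Hydrograph peak occurs at t = 0.5 h, so basin lag t_L = 0.5 − 0.2500 = 0.25 h.

t_L ≈ 0.25 h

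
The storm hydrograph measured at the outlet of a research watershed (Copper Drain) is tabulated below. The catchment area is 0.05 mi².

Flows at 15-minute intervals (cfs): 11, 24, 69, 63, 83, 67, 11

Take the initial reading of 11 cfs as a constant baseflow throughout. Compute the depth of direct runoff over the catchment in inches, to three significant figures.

Direct runoff: 0.0, 13.0, 58.0, 52.0, 72.0, 56.0, 0.0 cfs; ΣQ_DR = 251.0 cfs.
V = ΣQ_DR · Δt = 251.0 × 900 s = 2.259 × 10^5 ft³.
Over A = 0.05 mi², depth = V / A = 1.94 in.

d ≈ 1.94 in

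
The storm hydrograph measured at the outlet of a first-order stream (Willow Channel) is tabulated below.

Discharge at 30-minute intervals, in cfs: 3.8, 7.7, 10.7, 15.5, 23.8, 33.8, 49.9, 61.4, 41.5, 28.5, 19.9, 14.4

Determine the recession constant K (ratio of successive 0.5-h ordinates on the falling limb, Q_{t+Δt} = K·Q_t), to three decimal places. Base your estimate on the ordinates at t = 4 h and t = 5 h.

K ≈ 0.692

Using the recession-limb readings at t = 4 h and t = 5 h: Q falls from 41.5 to 19.9 cfs over 2 intervals.
K = (Q₂/Q₁)^(1/2) = (19.9/41.5)^(1/2) = 0.692.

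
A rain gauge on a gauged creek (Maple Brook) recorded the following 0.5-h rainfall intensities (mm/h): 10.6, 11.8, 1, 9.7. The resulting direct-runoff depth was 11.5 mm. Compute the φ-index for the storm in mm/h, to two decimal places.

φ ≈ 3.03 mm/h

Only the 3 blocks with intensity above φ contribute runoff: 10.6, 11.8, 9.7 mm/h.
Σ(I−φ)·Δt = d  ⇒  (10.6+11.8+9.7 − 3φ)·0.5 = 11.5
φ = (32.10 − 11.5/0.5) / 3 = 3.03 mm/h.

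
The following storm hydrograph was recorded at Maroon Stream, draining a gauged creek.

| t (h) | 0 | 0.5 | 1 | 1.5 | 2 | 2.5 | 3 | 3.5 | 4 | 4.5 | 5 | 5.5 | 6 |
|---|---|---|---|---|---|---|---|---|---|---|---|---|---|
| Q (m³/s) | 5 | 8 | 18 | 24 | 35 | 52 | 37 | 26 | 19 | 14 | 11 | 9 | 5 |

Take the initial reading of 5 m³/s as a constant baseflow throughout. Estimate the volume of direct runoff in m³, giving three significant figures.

Direct-runoff ordinates (Q − Q_b): 0.0, 3.0, 13.0, 19.0, 30.0, 47.0, 32.0, 21.0, 14.0, 9.0, 6.0, 4.0, 0.0 m³/s.
ΣQ_DR = 198.0 m³/s.
With Δt = 0.5 h = 1800 s, V = ΣQ_DR · Δt = 198.0 × 1800 = 3.56 × 10^5 m³.

V ≈ 3.56 × 10^5 m³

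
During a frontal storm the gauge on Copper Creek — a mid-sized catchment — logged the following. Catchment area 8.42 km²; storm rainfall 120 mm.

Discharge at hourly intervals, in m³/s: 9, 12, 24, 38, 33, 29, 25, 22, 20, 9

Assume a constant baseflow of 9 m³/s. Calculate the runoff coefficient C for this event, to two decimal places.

ΣQ_DR = 131.0 m³/s; V = ΣQ_DR·Δt = 4.716 × 10^5 m³.
Runoff depth d = V / A = 56.01 mm.
C = d / P = 56.01 / 120 = 0.47.

C ≈ 0.47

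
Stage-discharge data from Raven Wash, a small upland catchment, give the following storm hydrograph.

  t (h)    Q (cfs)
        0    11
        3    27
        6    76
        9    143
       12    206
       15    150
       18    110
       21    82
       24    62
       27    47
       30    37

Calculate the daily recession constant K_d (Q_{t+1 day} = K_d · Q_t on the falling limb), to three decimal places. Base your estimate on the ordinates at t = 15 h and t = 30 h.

K_d ≈ 0.107

Between t = 15 h and t = 30 h the flow falls from 150 to 37 cfs over 5×3 h = 15 h.
Per-interval ratio K = (37/150)^(1/5) = 0.7558; K_d = K^(24/3) = 0.107.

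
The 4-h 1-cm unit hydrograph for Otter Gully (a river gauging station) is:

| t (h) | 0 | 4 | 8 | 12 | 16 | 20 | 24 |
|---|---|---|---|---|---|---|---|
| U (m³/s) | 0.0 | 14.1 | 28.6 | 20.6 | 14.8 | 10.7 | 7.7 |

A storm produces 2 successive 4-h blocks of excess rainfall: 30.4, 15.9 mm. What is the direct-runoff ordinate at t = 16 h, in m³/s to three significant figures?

By discrete convolution, Q_j = Σ (P_i / 10 mm) · U_{j−i}.
At t = 16 h (j=4): Q = (30.4/10)·14.8 + (15.9/10)·20.6 = 77.7 m³/s.

Q ≈ 77.7 m³/s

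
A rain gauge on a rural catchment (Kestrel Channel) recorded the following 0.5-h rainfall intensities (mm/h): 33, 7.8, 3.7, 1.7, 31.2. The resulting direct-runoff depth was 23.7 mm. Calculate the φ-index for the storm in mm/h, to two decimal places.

Only the 2 blocks with intensity above φ contribute runoff: 33, 31.2 mm/h.
Σ(I−φ)·Δt = d  ⇒  (33+31.2 − 2φ)·0.5 = 23.7
φ = (64.20 − 23.7/0.5) / 2 = 8.40 mm/h.

φ ≈ 8.40 mm/h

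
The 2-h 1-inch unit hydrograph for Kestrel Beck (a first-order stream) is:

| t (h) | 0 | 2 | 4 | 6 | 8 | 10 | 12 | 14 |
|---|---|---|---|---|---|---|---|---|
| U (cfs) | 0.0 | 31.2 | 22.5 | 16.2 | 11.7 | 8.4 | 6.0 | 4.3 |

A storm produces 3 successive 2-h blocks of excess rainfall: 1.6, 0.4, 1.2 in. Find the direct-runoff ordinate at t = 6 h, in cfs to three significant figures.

By discrete convolution, Q_j = Σ (P_i / 1 in) · U_{j−i}.
At t = 6 h (j=3): Q = (1.6/1)·16.2 + (0.4/1)·22.5 + (1.2/1)·31.2 = 72.4 cfs.

Q ≈ 72.4 cfs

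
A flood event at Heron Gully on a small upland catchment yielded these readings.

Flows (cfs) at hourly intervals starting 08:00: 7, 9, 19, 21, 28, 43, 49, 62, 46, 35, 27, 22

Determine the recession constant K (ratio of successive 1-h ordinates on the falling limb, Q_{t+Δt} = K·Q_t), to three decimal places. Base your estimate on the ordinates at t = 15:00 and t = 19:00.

K ≈ 0.772

Using the recession-limb readings at t = 15:00 and t = 19:00: Q falls from 62 to 22 cfs over 4 intervals.
K = (Q₂/Q₁)^(1/4) = (22/62)^(1/4) = 0.772.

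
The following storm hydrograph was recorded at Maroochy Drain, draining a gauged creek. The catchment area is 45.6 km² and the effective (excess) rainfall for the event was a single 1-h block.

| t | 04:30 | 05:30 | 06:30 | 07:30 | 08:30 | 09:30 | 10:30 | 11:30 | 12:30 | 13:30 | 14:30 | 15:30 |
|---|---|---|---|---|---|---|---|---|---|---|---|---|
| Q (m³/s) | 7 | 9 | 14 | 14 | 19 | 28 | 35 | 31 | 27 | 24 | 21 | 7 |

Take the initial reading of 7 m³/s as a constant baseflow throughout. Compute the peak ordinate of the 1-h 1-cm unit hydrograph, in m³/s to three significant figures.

U_p ≈ 23.3 m³/s

Direct runoff: 0.0, 2.0, 7.0, 7.0, 12.0, 21.0, 28.0, 24.0, 20.0, 17.0, 14.0, 0.0 m³/s; ΣQ_DR = 152.0 m³/s, peak = 28.0 m³/s.
Runoff depth d = ΣQ_DR·Δt / A = 152.0 × 3600 / (45.6 km²) = 12.00 mm.
The 1-cm UH is the DRH scaled by (10 mm)/d, so U_p = 28.0 × 10/12.00 = 23.3 m³/s.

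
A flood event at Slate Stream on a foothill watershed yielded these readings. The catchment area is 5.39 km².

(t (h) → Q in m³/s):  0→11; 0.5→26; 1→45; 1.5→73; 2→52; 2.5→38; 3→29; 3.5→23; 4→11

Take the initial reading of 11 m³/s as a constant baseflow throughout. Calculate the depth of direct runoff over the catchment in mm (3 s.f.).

d ≈ 69.8 mm

Direct runoff: 0.0, 15.0, 34.0, 62.0, 41.0, 27.0, 18.0, 12.0, 0.0 m³/s; ΣQ_DR = 209.0 m³/s.
V = ΣQ_DR · Δt = 209.0 × 1800 s = 3.762 × 10^5 m³.
Over A = 5.39 km², depth = V / A = 69.8 mm.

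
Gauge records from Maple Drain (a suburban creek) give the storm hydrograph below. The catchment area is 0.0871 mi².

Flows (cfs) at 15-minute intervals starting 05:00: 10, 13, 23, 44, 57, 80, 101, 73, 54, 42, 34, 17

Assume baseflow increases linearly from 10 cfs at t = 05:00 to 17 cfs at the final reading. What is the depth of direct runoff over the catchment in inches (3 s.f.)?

Direct runoff: 0.00, 2.36, 11.73, 32.09, 44.45, 66.82, 87.18, 58.55, 38.91, 26.27, 17.64, 0.00 cfs; ΣQ_DR = 386.0 cfs.
V = ΣQ_DR · Δt = 386.0 × 900 s = 3.474 × 10^5 ft³.
Over A = 0.0871 mi², depth = V / A = 1.72 in.

d ≈ 1.72 in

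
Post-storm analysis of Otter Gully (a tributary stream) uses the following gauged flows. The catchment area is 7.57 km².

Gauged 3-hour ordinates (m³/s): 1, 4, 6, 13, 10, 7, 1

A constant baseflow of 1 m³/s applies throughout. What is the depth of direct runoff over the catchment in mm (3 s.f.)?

Direct runoff: 0.0, 3.0, 5.0, 12.0, 9.0, 6.0, 0.0 m³/s; ΣQ_DR = 35.00 m³/s.
V = ΣQ_DR · Δt = 35.00 × 10800 s = 3.780 × 10^5 m³.
Over A = 7.57 km², depth = V / A = 49.9 mm.

d ≈ 49.9 mm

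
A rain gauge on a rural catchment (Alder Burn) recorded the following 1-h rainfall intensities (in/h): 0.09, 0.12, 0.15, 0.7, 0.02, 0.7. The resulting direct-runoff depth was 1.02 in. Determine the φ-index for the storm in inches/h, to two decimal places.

Only the 2 blocks with intensity above φ contribute runoff: 0.7, 0.7 in/h.
Σ(I−φ)·Δt = d  ⇒  (0.7+0.7 − 2φ)·1 = 1.02
φ = (1.400 − 1.02/1) / 2 = 0.19 in/h.

φ ≈ 0.19 in/h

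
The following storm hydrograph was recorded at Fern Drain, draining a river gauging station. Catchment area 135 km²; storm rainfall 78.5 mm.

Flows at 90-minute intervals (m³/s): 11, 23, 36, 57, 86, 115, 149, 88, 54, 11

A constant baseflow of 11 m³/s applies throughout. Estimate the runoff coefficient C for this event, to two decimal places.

C ≈ 0.26

ΣQ_DR = 520.0 m³/s; V = ΣQ_DR·Δt = 2.808 × 10^6 m³.
Runoff depth d = V / A = 20.80 mm.
C = d / P = 20.80 / 78.5 = 0.26.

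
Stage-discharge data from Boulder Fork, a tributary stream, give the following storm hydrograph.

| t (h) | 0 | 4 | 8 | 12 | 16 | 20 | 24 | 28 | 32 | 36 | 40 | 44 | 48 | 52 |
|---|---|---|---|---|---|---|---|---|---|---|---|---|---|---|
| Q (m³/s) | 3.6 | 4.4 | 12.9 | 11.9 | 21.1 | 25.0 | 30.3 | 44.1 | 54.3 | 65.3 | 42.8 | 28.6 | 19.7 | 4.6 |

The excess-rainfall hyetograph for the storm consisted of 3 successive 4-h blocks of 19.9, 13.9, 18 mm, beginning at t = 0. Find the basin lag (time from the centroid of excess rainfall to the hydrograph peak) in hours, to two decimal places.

Centroid of excess rainfall: t_c = Σ P_i·t̄_i / ΣP_i = 5.8533 h (block centres at 2, 6, 10 h).
Hydrograph peak occurs at t = 36 h, so basin lag t_L = 36 − 5.8533 = 30.15 h.

t_L ≈ 30.15 h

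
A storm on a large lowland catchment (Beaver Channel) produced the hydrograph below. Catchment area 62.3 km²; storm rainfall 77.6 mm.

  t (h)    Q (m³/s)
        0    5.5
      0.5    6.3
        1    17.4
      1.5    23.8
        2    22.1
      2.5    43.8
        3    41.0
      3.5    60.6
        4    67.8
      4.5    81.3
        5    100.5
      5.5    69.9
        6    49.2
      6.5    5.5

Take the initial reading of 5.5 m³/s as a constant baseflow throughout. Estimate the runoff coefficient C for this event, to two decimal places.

ΣQ_DR = 517.7 m³/s; V = ΣQ_DR·Δt = 9.319 × 10^5 m³.
Runoff depth d = V / A = 14.96 mm.
C = d / P = 14.96 / 77.6 = 0.19.

C ≈ 0.19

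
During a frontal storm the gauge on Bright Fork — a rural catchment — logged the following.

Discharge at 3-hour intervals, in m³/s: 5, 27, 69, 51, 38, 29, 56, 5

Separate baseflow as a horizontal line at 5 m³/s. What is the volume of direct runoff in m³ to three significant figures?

Direct-runoff ordinates (Q − Q_b): 0.0, 22.0, 64.0, 46.0, 33.0, 24.0, 51.0, 0.0 m³/s.
ΣQ_DR = 240.0 m³/s.
With Δt = 3 h = 10800 s, V = ΣQ_DR · Δt = 240.0 × 10800 = 2.59 × 10^6 m³.

V ≈ 2.59 × 10^6 m³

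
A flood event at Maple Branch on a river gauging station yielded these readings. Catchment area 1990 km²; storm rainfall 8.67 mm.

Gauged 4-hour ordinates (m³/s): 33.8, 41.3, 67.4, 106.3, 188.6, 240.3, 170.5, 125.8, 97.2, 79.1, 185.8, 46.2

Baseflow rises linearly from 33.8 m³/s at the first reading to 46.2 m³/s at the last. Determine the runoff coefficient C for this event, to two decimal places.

C ≈ 0.75

ΣQ_DR = 902.3 m³/s; V = ΣQ_DR·Δt = 1.299 × 10^7 m³.
Runoff depth d = V / A = 6.529 mm.
C = d / P = 6.529 / 8.67 = 0.75.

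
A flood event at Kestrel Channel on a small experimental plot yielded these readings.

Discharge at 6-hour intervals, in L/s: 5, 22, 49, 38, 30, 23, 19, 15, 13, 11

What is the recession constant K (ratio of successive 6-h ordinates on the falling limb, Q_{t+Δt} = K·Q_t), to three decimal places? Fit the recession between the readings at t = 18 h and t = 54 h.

Using the recession-limb readings at t = 18 h and t = 54 h: Q falls from 38 to 11 L/s over 6 intervals.
K = (Q₂/Q₁)^(1/6) = (11/38)^(1/6) = 0.813.

K ≈ 0.813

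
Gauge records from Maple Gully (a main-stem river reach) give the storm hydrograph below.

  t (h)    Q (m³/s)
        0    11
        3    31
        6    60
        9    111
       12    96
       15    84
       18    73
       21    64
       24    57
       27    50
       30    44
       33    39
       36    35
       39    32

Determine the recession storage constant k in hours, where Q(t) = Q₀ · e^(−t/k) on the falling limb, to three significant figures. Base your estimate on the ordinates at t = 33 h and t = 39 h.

On the falling limb, Q drops from 39 to 32 m³/s between t = 33 h and t = 39 h (Δt = 6 h).
k = −Δt / ln(Q₂/Q₁) = −6 / ln(32/39) = 30.3 h.

k ≈ 30.3 h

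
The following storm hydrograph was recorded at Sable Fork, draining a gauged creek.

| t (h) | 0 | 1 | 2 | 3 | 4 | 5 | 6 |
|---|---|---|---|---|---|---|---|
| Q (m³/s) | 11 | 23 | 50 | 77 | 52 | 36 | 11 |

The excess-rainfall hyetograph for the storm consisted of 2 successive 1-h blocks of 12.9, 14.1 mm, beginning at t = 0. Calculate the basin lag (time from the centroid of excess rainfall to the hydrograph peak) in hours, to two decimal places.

t_L ≈ 1.98 h

Centroid of excess rainfall: t_c = Σ P_i·t̄_i / ΣP_i = 1.0222 h (block centres at 0.5, 1.5 h).
Hydrograph peak occurs at t = 3 h, so basin lag t_L = 3 − 1.0222 = 1.98 h.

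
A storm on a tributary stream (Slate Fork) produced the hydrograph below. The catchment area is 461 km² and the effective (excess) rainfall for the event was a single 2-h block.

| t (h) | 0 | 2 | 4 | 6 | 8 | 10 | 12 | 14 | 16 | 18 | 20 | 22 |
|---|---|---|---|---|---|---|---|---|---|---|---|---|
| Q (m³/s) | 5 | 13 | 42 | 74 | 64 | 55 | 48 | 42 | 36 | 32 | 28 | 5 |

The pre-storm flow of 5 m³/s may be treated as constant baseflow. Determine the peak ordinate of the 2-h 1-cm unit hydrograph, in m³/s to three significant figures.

Direct runoff: 0.0, 8.0, 37.0, 69.0, 59.0, 50.0, 43.0, 37.0, 31.0, 27.0, 23.0, 0.0 m³/s; ΣQ_DR = 384.0 m³/s, peak = 69.0 m³/s.
Runoff depth d = ΣQ_DR·Δt / A = 384.0 × 7200 / (461 km²) = 5.997 mm.
The 1-cm UH is the DRH scaled by (10 mm)/d, so U_p = 69.0 × 10/5.997 = 115 m³/s.

U_p ≈ 115 m³/s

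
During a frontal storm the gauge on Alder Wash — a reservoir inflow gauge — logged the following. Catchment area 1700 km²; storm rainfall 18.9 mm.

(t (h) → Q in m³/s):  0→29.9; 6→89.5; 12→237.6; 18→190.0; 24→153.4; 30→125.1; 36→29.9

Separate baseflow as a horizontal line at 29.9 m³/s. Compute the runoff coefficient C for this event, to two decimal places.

ΣQ_DR = 646.1 m³/s; V = ΣQ_DR·Δt = 1.396 × 10^7 m³.
Runoff depth d = V / A = 8.209 mm.
C = d / P = 8.209 / 18.9 = 0.43.

C ≈ 0.43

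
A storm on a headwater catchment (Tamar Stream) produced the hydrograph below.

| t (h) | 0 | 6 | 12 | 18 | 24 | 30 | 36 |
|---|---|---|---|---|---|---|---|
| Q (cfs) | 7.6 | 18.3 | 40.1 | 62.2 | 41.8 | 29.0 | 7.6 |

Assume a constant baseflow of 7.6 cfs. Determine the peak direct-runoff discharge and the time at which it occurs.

Subtracting baseflow gives direct-runoff ordinates: 0.0, 10.7, 32.5, 54.6, 34.2, 21.4, 0.0 cfs.
The maximum is 54.6 cfs, occurring at the reading for t = 18 h.

Q_p = 54.6 cfs at t = 18 h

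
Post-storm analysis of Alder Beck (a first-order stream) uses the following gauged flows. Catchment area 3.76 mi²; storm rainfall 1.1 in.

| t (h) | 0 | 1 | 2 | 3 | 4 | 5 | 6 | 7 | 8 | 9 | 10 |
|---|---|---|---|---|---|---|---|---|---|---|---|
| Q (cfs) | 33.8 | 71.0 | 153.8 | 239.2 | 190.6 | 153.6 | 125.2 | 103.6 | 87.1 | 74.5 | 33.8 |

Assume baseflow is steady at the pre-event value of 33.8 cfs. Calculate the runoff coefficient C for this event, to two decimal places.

ΣQ_DR = 894.4 cfs; V = ΣQ_DR·Δt = 3.220 × 10^6 ft³.
Runoff depth d = V / A = 0.3686 in.
C = d / P = 0.3686 / 1.1 = 0.34.

C ≈ 0.34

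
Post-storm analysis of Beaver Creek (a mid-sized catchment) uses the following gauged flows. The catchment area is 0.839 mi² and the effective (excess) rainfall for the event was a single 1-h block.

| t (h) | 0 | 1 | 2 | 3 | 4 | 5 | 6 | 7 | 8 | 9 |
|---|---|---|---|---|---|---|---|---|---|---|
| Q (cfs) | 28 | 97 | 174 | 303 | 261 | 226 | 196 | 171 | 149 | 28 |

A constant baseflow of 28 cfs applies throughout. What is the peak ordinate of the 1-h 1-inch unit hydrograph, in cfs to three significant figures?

U_p ≈ 110 cfs

Direct runoff: 0.0, 69.0, 146.0, 275.0, 233.0, 198.0, 168.0, 143.0, 121.0, 0.0 cfs; ΣQ_DR = 1353 cfs, peak = 275.0 cfs.
Runoff depth d = ΣQ_DR·Δt / A = 1353 × 3600 / (0.839 mi²) = 2.499 in.
The 1-inch UH is the DRH scaled by (1 in)/d, so U_p = 275.0 × 1/2.499 = 110 cfs.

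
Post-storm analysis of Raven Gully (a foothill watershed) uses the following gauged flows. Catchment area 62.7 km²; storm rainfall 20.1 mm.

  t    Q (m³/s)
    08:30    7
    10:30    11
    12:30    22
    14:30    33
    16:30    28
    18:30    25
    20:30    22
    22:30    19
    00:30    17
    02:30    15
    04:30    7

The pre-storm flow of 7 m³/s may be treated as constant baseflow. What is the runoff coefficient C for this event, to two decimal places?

ΣQ_DR = 129.0 m³/s; V = ΣQ_DR·Δt = 9.288 × 10^5 m³.
Runoff depth d = V / A = 14.81 mm.
C = d / P = 14.81 / 20.1 = 0.74.

C ≈ 0.74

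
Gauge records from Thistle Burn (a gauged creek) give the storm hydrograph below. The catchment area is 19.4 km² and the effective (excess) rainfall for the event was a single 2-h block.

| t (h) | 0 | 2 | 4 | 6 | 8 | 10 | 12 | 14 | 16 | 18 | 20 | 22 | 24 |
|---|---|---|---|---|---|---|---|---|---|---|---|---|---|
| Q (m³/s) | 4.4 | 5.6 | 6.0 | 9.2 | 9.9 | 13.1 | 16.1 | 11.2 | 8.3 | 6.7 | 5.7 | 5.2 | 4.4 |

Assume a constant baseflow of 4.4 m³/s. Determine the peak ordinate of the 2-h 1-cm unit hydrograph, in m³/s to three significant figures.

U_p ≈ 6.49 m³/s

Direct runoff: 0.0, 1.2, 1.6, 4.8, 5.5, 8.7, 11.7, 6.8, 3.9, 2.3, 1.3, 0.8, 0.0 m³/s; ΣQ_DR = 48.60 m³/s, peak = 11.7 m³/s.
Runoff depth d = ΣQ_DR·Δt / A = 48.60 × 7200 / (19.4 km²) = 18.04 mm.
The 1-cm UH is the DRH scaled by (10 mm)/d, so U_p = 11.7 × 10/18.04 = 6.49 m³/s.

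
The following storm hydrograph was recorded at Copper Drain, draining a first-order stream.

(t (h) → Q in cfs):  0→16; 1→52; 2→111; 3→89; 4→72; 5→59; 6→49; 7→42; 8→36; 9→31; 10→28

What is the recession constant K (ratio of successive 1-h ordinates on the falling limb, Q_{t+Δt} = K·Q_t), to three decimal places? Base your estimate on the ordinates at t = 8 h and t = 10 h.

K ≈ 0.882

Using the recession-limb readings at t = 8 h and t = 10 h: Q falls from 36 to 28 cfs over 2 intervals.
K = (Q₂/Q₁)^(1/2) = (28/36)^(1/2) = 0.882.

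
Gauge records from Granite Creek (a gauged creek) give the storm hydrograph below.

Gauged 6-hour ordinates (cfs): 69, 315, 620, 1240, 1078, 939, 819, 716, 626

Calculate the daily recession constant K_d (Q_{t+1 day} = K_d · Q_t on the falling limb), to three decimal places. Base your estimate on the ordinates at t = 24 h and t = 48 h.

K_d ≈ 0.581

Between t = 24 h and t = 48 h the flow falls from 1078 to 626 cfs over 4×6 h = 24 h.
Per-interval ratio K = (626/1078)^(1/4) = 0.8729; K_d = K^(24/6) = 0.581.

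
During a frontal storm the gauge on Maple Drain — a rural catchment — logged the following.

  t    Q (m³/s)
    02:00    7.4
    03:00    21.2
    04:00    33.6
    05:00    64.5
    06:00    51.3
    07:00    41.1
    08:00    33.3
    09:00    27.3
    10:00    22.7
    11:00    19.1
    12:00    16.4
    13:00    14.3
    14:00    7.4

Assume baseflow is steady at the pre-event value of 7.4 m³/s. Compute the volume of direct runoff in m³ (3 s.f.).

V ≈ 9.48 × 10^5 m³

Direct-runoff ordinates (Q − Q_b): 0.0, 13.8, 26.2, 57.1, 43.9, 33.7, 25.9, 19.9, 15.3, 11.7, 9.0, 6.9, 0.0 m³/s.
ΣQ_DR = 263.4 m³/s.
With Δt = 1 h = 3600 s, V = ΣQ_DR · Δt = 263.4 × 3600 = 9.48 × 10^5 m³.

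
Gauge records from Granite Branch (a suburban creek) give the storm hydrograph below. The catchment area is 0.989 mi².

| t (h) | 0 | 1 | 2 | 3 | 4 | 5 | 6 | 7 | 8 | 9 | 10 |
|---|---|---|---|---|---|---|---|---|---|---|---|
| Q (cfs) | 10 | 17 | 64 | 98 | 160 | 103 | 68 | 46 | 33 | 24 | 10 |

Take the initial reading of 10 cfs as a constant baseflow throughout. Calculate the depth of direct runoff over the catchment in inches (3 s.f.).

Direct runoff: 0.0, 7.0, 54.0, 88.0, 150.0, 93.0, 58.0, 36.0, 23.0, 14.0, 0.0 cfs; ΣQ_DR = 523.0 cfs.
V = ΣQ_DR · Δt = 523.0 × 3600 s = 1.883 × 10^6 ft³.
Over A = 0.989 mi², depth = V / A = 0.819 in.

d ≈ 0.819 in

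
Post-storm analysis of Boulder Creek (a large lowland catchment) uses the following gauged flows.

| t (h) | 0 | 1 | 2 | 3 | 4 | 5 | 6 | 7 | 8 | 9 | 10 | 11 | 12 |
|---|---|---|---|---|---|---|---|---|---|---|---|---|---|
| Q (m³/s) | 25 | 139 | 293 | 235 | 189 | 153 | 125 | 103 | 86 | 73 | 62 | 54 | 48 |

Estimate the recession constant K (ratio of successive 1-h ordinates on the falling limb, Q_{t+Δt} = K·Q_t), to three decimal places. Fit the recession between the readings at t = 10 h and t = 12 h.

Using the recession-limb readings at t = 10 h and t = 12 h: Q falls from 62 to 48 m³/s over 2 intervals.
K = (Q₂/Q₁)^(1/2) = (48/62)^(1/2) = 0.880.

K ≈ 0.880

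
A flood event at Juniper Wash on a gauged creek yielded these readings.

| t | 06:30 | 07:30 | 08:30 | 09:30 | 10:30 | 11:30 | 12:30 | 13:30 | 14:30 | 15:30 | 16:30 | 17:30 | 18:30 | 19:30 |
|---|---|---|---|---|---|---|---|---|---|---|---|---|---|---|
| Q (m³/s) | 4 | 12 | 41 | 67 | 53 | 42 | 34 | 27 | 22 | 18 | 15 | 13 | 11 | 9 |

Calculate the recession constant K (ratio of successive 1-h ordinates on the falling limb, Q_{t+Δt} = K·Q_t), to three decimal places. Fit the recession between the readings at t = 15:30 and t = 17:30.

K ≈ 0.850

Using the recession-limb readings at t = 15:30 and t = 17:30: Q falls from 18 to 13 m³/s over 2 intervals.
K = (Q₂/Q₁)^(1/2) = (13/18)^(1/2) = 0.850.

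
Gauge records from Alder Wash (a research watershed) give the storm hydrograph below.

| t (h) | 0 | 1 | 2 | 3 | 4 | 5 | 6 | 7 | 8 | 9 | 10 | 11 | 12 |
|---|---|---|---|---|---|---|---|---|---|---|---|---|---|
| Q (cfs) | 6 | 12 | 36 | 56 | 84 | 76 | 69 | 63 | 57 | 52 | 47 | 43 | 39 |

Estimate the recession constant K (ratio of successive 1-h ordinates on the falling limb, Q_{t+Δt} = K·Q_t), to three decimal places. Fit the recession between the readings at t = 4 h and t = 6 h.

K ≈ 0.906

Using the recession-limb readings at t = 4 h and t = 6 h: Q falls from 84 to 69 cfs over 2 intervals.
K = (Q₂/Q₁)^(1/2) = (69/84)^(1/2) = 0.906.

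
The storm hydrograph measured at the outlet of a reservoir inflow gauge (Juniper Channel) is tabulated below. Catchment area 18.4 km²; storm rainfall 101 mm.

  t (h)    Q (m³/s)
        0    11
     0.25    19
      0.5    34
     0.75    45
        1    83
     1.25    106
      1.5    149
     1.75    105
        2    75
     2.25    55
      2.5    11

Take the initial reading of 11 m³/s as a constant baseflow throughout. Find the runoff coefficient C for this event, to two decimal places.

C ≈ 0.28

ΣQ_DR = 572.0 m³/s; V = ΣQ_DR·Δt = 5.148 × 10^5 m³.
Runoff depth d = V / A = 27.98 mm.
C = d / P = 27.98 / 101 = 0.28.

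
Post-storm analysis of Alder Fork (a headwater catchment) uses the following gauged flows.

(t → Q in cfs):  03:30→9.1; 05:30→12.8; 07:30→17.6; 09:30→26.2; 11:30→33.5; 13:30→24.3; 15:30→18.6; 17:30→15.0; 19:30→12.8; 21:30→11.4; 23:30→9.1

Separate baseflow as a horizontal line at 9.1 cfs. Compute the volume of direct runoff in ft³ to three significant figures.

V ≈ 6.50 × 10^5 ft³

Direct-runoff ordinates (Q − Q_b): 0.0, 3.7, 8.5, 17.1, 24.4, 15.2, 9.5, 5.9, 3.7, 2.3, 0.0 cfs.
ΣQ_DR = 90.30 cfs.
With Δt = 2 h = 7200 s, V = ΣQ_DR · Δt = 90.30 × 7200 = 6.50 × 10^5 ft³.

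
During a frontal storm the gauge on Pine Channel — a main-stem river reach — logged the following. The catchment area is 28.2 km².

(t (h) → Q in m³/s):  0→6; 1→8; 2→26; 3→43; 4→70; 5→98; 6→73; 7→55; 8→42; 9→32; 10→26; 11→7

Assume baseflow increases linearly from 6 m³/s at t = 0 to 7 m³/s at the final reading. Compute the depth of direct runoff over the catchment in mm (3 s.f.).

Direct runoff: 0.00, 1.91, 19.82, 36.73, 63.64, 91.55, 66.45, 48.36, 35.27, 25.18, 19.09, 0.00 m³/s; ΣQ_DR = 408.0 m³/s.
V = ΣQ_DR · Δt = 408.0 × 3600 s = 1.469 × 10^6 m³.
Over A = 28.2 km², depth = V / A = 52.1 mm.

d ≈ 52.1 mm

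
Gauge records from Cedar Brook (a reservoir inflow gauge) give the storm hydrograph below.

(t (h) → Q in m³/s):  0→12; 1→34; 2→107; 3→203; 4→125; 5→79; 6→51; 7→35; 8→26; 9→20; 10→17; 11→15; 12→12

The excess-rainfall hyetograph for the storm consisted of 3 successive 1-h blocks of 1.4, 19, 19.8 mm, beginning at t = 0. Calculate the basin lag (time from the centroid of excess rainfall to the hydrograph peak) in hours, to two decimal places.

t_L ≈ 1.04 h

Centroid of excess rainfall: t_c = Σ P_i·t̄_i / ΣP_i = 1.9577 h (block centres at 0.5, 1.5, 2.5 h).
Hydrograph peak occurs at t = 3 h, so basin lag t_L = 3 − 1.9577 = 1.04 h.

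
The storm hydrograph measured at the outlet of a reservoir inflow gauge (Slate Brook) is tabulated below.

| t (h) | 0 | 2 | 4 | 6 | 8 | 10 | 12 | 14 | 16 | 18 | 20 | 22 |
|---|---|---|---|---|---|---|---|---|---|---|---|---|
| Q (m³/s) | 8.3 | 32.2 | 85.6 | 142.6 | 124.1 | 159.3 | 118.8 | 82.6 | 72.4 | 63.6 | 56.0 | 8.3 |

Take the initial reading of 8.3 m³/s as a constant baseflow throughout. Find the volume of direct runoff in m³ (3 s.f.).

Direct-runoff ordinates (Q − Q_b): 0.0, 23.9, 77.3, 134.3, 115.8, 151.0, 110.5, 74.3, 64.1, 55.3, 47.7, 0.0 m³/s.
ΣQ_DR = 854.2 m³/s.
With Δt = 2 h = 7200 s, V = ΣQ_DR · Δt = 854.2 × 7200 = 6.15 × 10^6 m³.

V ≈ 6.15 × 10^6 m³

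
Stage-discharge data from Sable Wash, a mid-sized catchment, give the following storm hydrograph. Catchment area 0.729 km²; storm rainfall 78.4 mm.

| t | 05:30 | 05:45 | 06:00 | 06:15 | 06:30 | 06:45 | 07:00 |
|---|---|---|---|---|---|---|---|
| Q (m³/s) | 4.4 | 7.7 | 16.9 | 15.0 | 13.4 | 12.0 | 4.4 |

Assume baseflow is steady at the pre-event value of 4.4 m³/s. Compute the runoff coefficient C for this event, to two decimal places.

ΣQ_DR = 43.00 m³/s; V = ΣQ_DR·Δt = 38700 m³.
Runoff depth d = V / A = 53.09 mm.
C = d / P = 53.09 / 78.4 = 0.68.

C ≈ 0.68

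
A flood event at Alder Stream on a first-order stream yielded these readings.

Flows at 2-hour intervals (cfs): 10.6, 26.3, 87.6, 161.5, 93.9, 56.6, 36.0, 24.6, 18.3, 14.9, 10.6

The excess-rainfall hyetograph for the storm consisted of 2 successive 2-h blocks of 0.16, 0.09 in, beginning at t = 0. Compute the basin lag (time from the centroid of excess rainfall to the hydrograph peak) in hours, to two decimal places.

t_L ≈ 4.28 h

Centroid of excess rainfall: t_c = Σ P_i·t̄_i / ΣP_i = 1.7200 h (block centres at 1, 3 h).
Hydrograph peak occurs at t = 6 h, so basin lag t_L = 6 − 1.7200 = 4.28 h.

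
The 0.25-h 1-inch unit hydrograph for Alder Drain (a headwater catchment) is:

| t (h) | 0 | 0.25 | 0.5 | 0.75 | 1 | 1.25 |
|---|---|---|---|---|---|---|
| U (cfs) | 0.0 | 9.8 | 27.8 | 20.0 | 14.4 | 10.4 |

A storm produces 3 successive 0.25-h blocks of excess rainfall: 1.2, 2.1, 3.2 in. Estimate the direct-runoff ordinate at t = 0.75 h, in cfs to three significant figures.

By discrete convolution, Q_j = Σ (P_i / 1 in) · U_{j−i}.
At t = 0.75 h (j=3): Q = (1.2/1)·20.0 + (2.1/1)·27.8 + (3.2/1)·9.8 = 114 cfs.

Q ≈ 114 cfs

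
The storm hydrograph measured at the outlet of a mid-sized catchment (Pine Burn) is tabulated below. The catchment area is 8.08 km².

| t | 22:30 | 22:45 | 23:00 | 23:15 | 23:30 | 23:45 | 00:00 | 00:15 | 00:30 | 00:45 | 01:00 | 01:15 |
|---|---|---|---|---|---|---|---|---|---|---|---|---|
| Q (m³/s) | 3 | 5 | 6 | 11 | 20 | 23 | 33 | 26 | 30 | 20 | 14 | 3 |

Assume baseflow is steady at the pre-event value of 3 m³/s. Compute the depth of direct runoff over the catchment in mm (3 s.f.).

d ≈ 17.6 mm

Direct runoff: 0.0, 2.0, 3.0, 8.0, 17.0, 20.0, 30.0, 23.0, 27.0, 17.0, 11.0, 0.0 m³/s; ΣQ_DR = 158.0 m³/s.
V = ΣQ_DR · Δt = 158.0 × 900 s = 1.422 × 10^5 m³.
Over A = 8.08 km², depth = V / A = 17.6 mm.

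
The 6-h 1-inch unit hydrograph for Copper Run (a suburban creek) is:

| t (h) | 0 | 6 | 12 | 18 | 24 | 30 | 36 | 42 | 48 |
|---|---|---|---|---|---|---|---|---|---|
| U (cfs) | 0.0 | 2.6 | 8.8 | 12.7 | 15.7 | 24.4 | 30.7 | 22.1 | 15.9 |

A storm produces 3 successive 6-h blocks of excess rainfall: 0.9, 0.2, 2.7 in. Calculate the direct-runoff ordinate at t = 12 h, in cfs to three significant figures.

Q ≈ 8.44 cfs

By discrete convolution, Q_j = Σ (P_i / 1 in) · U_{j−i}.
At t = 12 h (j=2): Q = (0.9/1)·8.8 + (0.2/1)·2.6 + (2.7/1)·0.0 = 8.44 cfs.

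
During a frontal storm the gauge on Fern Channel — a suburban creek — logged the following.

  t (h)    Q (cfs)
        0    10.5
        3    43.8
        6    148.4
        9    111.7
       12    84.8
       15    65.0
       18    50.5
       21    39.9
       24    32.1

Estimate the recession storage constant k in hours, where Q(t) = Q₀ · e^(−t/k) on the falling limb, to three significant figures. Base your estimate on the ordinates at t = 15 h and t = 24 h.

k ≈ 12.8 h

On the falling limb, Q drops from 65.0 to 32.1 cfs between t = 15 h and t = 24 h (Δt = 9 h).
k = −Δt / ln(Q₂/Q₁) = −9 / ln(32.1/65.0) = 12.8 h.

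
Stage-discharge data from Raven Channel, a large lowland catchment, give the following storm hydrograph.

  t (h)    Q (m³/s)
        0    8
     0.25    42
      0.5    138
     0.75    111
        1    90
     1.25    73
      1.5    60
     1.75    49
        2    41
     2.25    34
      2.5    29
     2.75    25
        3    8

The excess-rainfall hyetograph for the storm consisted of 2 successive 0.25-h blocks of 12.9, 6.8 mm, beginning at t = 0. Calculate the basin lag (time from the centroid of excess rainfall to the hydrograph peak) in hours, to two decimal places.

Centroid of excess rainfall: t_c = Σ P_i·t̄_i / ΣP_i = 0.2113 h (block centres at 0.125, 0.375 h).
Hydrograph peak occurs at t = 0.5 h, so basin lag t_L = 0.5 − 0.2113 = 0.29 h.

t_L ≈ 0.29 h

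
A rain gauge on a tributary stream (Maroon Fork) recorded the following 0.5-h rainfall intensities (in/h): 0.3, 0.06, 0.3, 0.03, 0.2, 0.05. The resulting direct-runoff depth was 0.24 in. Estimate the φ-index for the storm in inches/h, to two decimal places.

Only the 3 blocks with intensity above φ contribute runoff: 0.3, 0.3, 0.2 in/h.
Σ(I−φ)·Δt = d  ⇒  (0.3+0.3+0.2 − 3φ)·0.5 = 0.24
φ = (0.8000 − 0.24/0.5) / 3 = 0.11 in/h.

φ ≈ 0.11 in/h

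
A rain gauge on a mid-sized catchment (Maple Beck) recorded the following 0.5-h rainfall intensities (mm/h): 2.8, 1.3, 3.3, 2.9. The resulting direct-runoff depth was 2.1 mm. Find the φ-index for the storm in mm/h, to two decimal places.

Only the 3 blocks with intensity above φ contribute runoff: 2.8, 3.3, 2.9 mm/h.
Σ(I−φ)·Δt = d  ⇒  (2.8+3.3+2.9 − 3φ)·0.5 = 2.1
φ = (9.000 − 2.1/0.5) / 3 = 1.60 mm/h.

φ ≈ 1.60 mm/h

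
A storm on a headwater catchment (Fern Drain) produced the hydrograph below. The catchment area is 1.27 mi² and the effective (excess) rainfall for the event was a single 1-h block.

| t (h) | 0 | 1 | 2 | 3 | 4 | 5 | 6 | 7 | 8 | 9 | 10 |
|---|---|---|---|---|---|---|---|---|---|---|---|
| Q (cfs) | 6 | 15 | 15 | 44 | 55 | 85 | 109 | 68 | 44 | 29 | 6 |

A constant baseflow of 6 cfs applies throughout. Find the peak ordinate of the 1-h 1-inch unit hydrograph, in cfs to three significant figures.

U_p ≈ 206 cfs

Direct runoff: 0.0, 9.0, 9.0, 38.0, 49.0, 79.0, 103.0, 62.0, 38.0, 23.0, 0.0 cfs; ΣQ_DR = 410.0 cfs, peak = 103.0 cfs.
Runoff depth d = ΣQ_DR·Δt / A = 410.0 × 3600 / (1.27 mi²) = 0.5003 in.
The 1-inch UH is the DRH scaled by (1 in)/d, so U_p = 103.0 × 1/0.5003 = 206 cfs.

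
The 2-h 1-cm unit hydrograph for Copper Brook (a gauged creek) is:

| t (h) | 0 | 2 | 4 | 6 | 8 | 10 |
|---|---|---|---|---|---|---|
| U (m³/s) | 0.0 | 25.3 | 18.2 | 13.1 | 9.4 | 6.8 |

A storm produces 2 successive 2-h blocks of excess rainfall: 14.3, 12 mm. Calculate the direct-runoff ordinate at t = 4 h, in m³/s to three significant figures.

Q ≈ 56.4 m³/s

By discrete convolution, Q_j = Σ (P_i / 10 mm) · U_{j−i}.
At t = 4 h (j=2): Q = (14.3/10)·18.2 + (12/10)·25.3 = 56.4 m³/s.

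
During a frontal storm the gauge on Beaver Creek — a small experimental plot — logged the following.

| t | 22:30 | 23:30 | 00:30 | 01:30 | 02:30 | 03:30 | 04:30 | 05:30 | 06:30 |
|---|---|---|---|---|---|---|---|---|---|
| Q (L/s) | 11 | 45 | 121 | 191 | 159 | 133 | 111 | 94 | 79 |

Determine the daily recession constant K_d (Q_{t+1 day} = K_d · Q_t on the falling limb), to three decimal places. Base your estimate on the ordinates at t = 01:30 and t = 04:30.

Between t = 01:30 and t = 04:30 the flow falls from 191 to 111 L/s over 3×1 h = 3 h.
Per-interval ratio K = (111/191)^(1/3) = 0.8345; K_d = K^(24/1) = 0.013.

K_d ≈ 0.013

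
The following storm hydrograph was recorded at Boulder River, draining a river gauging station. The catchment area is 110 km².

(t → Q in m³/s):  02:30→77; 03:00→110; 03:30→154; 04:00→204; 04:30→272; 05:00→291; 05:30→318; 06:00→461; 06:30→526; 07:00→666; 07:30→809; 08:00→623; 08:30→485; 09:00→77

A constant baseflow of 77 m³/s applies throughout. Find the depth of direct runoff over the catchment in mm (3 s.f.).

Direct runoff: 0.0, 33.0, 77.0, 127.0, 195.0, 214.0, 241.0, 384.0, 449.0, 589.0, 732.0, 546.0, 408.0, 0.0 m³/s; ΣQ_DR = 3995 m³/s.
V = ΣQ_DR · Δt = 3995 × 1800 s = 7.191 × 10^6 m³.
Over A = 110 km², depth = V / A = 65.4 mm.

d ≈ 65.4 mm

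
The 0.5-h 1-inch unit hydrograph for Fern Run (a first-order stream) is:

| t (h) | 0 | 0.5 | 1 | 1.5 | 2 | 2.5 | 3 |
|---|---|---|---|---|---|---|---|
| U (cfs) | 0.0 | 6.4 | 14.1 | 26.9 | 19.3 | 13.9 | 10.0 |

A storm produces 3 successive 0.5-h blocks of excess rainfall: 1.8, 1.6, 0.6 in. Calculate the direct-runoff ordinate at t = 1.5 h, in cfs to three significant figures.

Q ≈ 74.8 cfs

By discrete convolution, Q_j = Σ (P_i / 1 in) · U_{j−i}.
At t = 1.5 h (j=3): Q = (1.8/1)·26.9 + (1.6/1)·14.1 + (0.6/1)·6.4 = 74.8 cfs.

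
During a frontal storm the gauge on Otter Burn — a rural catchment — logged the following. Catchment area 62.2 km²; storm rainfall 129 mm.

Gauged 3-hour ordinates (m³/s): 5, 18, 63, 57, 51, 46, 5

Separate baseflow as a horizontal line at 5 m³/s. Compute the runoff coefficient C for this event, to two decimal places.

C ≈ 0.28

ΣQ_DR = 210.0 m³/s; V = ΣQ_DR·Δt = 2.268 × 10^6 m³.
Runoff depth d = V / A = 36.46 mm.
C = d / P = 36.46 / 129 = 0.28.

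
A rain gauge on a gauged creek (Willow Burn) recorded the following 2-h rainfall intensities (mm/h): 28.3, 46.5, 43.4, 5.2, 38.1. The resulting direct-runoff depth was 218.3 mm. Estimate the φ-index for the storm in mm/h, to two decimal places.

Only the 4 blocks with intensity above φ contribute runoff: 28.3, 46.5, 43.4, 38.1 mm/h.
Σ(I−φ)·Δt = d  ⇒  (28.3+46.5+43.4+38.1 − 4φ)·2 = 218.3
φ = (156.3 − 218.3/2) / 4 = 11.79 mm/h.

φ ≈ 11.79 mm/h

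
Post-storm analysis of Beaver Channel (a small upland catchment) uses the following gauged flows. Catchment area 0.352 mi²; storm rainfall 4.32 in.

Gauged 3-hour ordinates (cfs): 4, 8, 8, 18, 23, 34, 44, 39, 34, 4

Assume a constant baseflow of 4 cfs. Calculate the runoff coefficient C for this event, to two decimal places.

ΣQ_DR = 176.0 cfs; V = ΣQ_DR·Δt = 1.901 × 10^6 ft³.
Runoff depth d = V / A = 2.324 in.
C = d / P = 2.324 / 4.32 = 0.54.

C ≈ 0.54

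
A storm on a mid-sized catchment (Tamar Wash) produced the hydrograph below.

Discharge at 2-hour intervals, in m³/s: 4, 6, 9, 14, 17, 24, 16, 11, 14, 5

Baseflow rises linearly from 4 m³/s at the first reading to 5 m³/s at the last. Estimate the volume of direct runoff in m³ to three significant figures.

V ≈ 5.40 × 10^5 m³

Direct-runoff ordinates (Q − Q_b): 0.00, 1.89, 4.78, 9.67, 12.56, 19.44, 11.33, 6.22, 9.11, 0.00 m³/s.
ΣQ_DR = 75.00 m³/s.
With Δt = 2 h = 7200 s, V = ΣQ_DR · Δt = 75.00 × 7200 = 5.40 × 10^5 m³.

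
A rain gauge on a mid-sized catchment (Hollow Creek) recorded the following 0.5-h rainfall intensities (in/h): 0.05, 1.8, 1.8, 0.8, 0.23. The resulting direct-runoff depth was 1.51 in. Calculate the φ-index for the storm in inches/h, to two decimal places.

φ ≈ 0.46 in/h

Only the 3 blocks with intensity above φ contribute runoff: 1.8, 1.8, 0.8 in/h.
Σ(I−φ)·Δt = d  ⇒  (1.8+1.8+0.8 − 3φ)·0.5 = 1.51
φ = (4.400 − 1.51/0.5) / 3 = 0.46 in/h.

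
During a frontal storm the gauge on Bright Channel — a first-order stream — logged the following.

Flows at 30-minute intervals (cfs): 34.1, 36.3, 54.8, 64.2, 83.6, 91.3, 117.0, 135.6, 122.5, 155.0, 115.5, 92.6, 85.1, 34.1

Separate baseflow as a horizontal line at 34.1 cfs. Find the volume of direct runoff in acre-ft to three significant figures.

Direct-runoff ordinates (Q − Q_b): 0.0, 2.2, 20.7, 30.1, 49.5, 57.2, 82.9, 101.5, 88.4, 120.9, 81.4, 58.5, 51.0, 0.0 cfs.
ΣQ_DR = 744.3 cfs.
With Δt = 0.5 h = 1800 s, V = ΣQ_DR · Δt = 744.3 × 1800 = 1.34 × 10^6 ft³ = 30.8 acre-ft.

V ≈ 30.8 acre-ft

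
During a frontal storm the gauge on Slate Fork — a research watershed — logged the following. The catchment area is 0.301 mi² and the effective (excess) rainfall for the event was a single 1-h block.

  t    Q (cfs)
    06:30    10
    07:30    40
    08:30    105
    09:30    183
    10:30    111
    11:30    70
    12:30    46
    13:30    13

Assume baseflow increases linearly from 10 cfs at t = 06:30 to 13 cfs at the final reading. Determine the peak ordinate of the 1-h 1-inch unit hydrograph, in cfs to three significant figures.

Direct runoff: 0.00, 29.57, 94.14, 171.71, 99.29, 57.86, 33.43, 0.00 cfs; ΣQ_DR = 486.0 cfs, peak = 171.71 cfs.
Runoff depth d = ΣQ_DR·Δt / A = 486.0 × 3600 / (0.301 mi²) = 2.502 in.
The 1-inch UH is the DRH scaled by (1 in)/d, so U_p = 171.71 × 1/2.502 = 68.6 cfs.

U_p ≈ 68.6 cfs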